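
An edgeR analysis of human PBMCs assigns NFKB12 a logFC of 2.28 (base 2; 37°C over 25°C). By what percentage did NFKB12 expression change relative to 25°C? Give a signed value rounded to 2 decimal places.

Fold change = 2^(2.28) = 4.8568
Percent change = (FC − 1) × 100% = (4.8568 − 1) × 100 = 385.68%

385.68%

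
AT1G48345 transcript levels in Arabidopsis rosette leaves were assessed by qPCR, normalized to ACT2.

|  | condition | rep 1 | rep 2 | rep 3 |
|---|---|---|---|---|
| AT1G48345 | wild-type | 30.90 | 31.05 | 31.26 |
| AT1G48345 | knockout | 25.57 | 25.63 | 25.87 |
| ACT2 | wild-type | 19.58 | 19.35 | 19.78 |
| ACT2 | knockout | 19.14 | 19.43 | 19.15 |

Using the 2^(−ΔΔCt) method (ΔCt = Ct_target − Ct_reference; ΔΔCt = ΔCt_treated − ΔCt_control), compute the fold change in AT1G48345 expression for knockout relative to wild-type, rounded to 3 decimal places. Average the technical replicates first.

Mean Ct: AT1G48345 wild-type 31.070; AT1G48345 knockout 25.690; ACT2 wild-type 19.570; ACT2 knockout 19.240
ΔCt(wild-type) = 31.070 − 19.570 = 11.500
ΔCt(knockout) = 25.690 − 19.240 = 6.450
ΔΔCt = 6.450 − 11.500 = -5.050
Fold change = 2^(−(-5.050)) = 2^5.050 = 33.1285

33.128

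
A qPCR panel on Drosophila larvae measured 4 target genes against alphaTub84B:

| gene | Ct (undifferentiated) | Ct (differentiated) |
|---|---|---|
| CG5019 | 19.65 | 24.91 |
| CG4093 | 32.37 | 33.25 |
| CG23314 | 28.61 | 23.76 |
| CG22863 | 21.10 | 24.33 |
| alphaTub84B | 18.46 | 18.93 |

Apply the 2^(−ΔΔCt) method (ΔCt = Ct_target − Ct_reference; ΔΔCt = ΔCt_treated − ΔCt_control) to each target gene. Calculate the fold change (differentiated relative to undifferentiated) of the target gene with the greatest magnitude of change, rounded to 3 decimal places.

CG5019: ΔΔCt = (24.91−18.93) − (19.65−18.46) = 5.98 − 1.19 = 4.79; fold change = 2^-4.79 = 0.036
CG4093: ΔΔCt = (33.25−18.93) − (32.37−18.46) = 14.32 − 13.91 = 0.41; fold change = 2^-0.41 = 0.753
CG23314: ΔΔCt = (23.76−18.93) − (28.61−18.46) = 4.83 − 10.15 = -5.32; fold change = 2^5.32 = 39.947
CG22863: ΔΔCt = (24.33−18.93) − (21.10−18.46) = 5.40 − 2.64 = 2.76; fold change = 2^-2.76 = 0.148
CG23314 has the largest |ΔΔCt| = 5.32.

39.947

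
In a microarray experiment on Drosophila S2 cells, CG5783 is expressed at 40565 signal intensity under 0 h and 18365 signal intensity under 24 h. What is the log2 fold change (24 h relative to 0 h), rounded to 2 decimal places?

-1.14

Fold change = 18365 / 40565 = 0.4527
log2(0.4527) = -1.143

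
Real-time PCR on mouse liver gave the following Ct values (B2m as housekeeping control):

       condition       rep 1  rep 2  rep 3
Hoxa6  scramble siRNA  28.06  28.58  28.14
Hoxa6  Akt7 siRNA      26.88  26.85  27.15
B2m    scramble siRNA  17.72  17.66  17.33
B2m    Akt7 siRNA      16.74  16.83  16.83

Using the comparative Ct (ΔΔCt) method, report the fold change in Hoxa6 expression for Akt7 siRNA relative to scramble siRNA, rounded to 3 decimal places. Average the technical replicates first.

Mean Ct: Hoxa6 scramble siRNA 28.260; Hoxa6 Akt7 siRNA 26.960; B2m scramble siRNA 17.570; B2m Akt7 siRNA 16.800
ΔCt(scramble siRNA) = 28.260 − 17.570 = 10.690
ΔCt(Akt7 siRNA) = 26.960 − 16.800 = 10.160
ΔΔCt = 10.160 − 10.690 = -0.530
Fold change = 2^(−(-0.530)) = 2^0.530 = 1.4439

1.444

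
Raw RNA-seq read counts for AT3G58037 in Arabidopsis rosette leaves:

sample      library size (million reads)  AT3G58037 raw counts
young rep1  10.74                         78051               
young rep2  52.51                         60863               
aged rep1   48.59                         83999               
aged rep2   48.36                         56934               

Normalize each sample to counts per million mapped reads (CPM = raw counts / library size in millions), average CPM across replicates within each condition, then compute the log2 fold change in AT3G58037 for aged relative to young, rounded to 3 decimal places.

CPM(young rep1) = 78051 / 10.74 = 7267.3184
CPM(young rep2) = 60863 / 52.51 = 1159.0745
CPM(aged rep1) = 83999 / 48.59 = 1728.7302
CPM(aged rep2) = 56934 / 48.36 = 1177.2953
mean CPM(young) = 4213.1964; mean CPM(aged) = 1453.0127
Fold change = 1453.0127 / 4213.1964 = 0.34487
log2(0.34487) = -1.5359

-1.536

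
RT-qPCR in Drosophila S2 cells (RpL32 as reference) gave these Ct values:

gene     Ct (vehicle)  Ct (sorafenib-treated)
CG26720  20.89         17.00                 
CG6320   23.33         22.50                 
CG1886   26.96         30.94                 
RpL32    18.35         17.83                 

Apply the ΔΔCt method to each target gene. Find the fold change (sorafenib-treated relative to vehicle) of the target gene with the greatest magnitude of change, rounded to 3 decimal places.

CG26720: ΔΔCt = (17.00−17.83) − (20.89−18.35) = -0.83 − 2.54 = -3.37; fold change = 2^3.37 = 10.339
CG6320: ΔΔCt = (22.50−17.83) − (23.33−18.35) = 4.67 − 4.98 = -0.31; fold change = 2^0.31 = 1.240
CG1886: ΔΔCt = (30.94−17.83) − (26.96−18.35) = 13.11 − 8.61 = 4.50; fold change = 2^-4.50 = 0.044
CG1886 has the largest |ΔΔCt| = 4.50.

0.044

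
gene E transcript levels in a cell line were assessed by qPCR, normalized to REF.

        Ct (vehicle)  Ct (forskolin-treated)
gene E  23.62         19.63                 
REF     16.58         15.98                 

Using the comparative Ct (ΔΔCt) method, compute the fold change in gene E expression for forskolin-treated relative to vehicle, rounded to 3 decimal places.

10.483

ΔCt(vehicle) = 23.620 − 16.580 = 7.040
ΔCt(forskolin-treated) = 19.630 − 15.980 = 3.650
ΔΔCt = 3.650 − 7.040 = -3.390
Fold change = 2^(−(-3.390)) = 2^3.390 = 10.4831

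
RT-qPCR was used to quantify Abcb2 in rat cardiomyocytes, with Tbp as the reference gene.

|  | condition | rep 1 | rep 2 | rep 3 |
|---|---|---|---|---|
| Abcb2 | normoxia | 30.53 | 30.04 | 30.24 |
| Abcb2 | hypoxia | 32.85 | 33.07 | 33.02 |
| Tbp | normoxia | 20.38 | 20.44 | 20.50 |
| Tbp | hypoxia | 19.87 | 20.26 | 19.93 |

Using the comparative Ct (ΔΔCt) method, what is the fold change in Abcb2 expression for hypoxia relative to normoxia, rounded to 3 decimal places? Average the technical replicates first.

0.114

Mean Ct: Abcb2 normoxia 30.270; Abcb2 hypoxia 32.980; Tbp normoxia 20.440; Tbp hypoxia 20.020
ΔCt(normoxia) = 30.270 − 20.440 = 9.830
ΔCt(hypoxia) = 32.980 − 20.020 = 12.960
ΔΔCt = 12.960 − 9.830 = 3.130
Fold change = 2^(−3.130) = 0.1142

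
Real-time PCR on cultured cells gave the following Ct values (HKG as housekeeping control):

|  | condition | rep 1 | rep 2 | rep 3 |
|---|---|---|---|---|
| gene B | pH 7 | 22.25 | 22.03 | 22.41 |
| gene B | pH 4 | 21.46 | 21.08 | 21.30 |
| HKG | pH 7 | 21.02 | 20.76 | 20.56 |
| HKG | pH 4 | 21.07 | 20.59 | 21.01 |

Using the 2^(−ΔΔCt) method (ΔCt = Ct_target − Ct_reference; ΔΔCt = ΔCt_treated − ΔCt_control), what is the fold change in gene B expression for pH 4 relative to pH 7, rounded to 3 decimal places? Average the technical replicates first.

2.085

Mean Ct: gene B pH 7 22.230; gene B pH 4 21.280; HKG pH 7 20.780; HKG pH 4 20.890
ΔCt(pH 7) = 22.230 − 20.780 = 1.450
ΔCt(pH 4) = 21.280 − 20.890 = 0.390
ΔΔCt = 0.390 − 1.450 = -1.060
Fold change = 2^(−(-1.060)) = 2^1.060 = 2.0849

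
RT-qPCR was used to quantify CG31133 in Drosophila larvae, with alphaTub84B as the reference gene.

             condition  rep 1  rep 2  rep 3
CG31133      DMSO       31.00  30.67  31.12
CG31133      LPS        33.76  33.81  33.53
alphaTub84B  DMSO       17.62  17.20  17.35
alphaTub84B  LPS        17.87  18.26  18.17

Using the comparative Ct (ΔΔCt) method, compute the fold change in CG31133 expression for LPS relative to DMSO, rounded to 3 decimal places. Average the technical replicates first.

Mean Ct: CG31133 DMSO 30.930; CG31133 LPS 33.700; alphaTub84B DMSO 17.390; alphaTub84B LPS 18.100
ΔCt(DMSO) = 30.930 − 17.390 = 13.540
ΔCt(LPS) = 33.700 − 18.100 = 15.600
ΔΔCt = 15.600 − 13.540 = 2.060
Fold change = 2^(−2.060) = 0.2398

0.240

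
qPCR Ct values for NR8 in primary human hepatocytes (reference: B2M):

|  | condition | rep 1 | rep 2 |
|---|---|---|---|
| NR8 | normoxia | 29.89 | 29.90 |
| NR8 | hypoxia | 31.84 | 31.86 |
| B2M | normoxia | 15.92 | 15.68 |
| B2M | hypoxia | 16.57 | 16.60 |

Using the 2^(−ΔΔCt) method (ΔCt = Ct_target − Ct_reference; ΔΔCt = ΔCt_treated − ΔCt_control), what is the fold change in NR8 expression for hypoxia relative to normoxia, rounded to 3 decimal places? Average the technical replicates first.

Mean Ct: NR8 normoxia 29.895; NR8 hypoxia 31.850; B2M normoxia 15.800; B2M hypoxia 16.585
ΔCt(normoxia) = 29.895 − 15.800 = 14.095
ΔCt(hypoxia) = 31.850 − 16.585 = 15.265
ΔΔCt = 15.265 − 14.095 = 1.170
Fold change = 2^(−1.170) = 0.4444

0.444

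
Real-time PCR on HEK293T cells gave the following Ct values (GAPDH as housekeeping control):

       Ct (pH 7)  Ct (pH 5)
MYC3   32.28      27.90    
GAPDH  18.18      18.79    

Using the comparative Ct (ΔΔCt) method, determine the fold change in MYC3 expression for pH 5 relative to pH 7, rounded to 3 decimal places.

31.779

ΔCt(pH 7) = 32.280 − 18.180 = 14.100
ΔCt(pH 5) = 27.900 − 18.790 = 9.110
ΔΔCt = 9.110 − 14.100 = -4.990
Fold change = 2^(−(-4.990)) = 2^4.990 = 31.7790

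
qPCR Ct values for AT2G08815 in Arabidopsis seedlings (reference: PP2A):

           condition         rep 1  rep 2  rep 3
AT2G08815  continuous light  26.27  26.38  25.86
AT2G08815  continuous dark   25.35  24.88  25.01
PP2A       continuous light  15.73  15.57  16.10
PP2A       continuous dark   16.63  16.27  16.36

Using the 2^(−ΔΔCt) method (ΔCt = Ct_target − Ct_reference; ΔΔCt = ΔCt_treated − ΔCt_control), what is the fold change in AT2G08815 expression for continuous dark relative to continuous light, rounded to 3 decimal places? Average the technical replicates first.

Mean Ct: AT2G08815 continuous light 26.170; AT2G08815 continuous dark 25.080; PP2A continuous light 15.800; PP2A continuous dark 16.420
ΔCt(continuous light) = 26.170 − 15.800 = 10.370
ΔCt(continuous dark) = 25.080 − 16.420 = 8.660
ΔΔCt = 8.660 − 10.370 = -1.710
Fold change = 2^(−(-1.710)) = 2^1.710 = 3.2716

3.272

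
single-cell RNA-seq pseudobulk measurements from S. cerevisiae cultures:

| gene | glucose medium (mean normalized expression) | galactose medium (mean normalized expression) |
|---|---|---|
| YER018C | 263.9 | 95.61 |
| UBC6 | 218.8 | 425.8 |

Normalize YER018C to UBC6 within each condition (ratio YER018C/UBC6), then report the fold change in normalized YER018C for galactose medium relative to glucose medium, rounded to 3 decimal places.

0.186

YER018C/UBC6 (glucose medium) = 263.9 / 218.8 = 1.2061
YER018C/UBC6 (galactose medium) = 95.61 / 425.8 = 0.22454
Fold change = 0.22454 / 1.2061 = 0.1862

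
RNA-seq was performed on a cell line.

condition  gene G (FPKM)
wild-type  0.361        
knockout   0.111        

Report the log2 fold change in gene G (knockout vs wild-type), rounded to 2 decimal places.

Fold change = 0.111 / 0.361 = 0.3075
log2(0.3075) = -1.701

-1.70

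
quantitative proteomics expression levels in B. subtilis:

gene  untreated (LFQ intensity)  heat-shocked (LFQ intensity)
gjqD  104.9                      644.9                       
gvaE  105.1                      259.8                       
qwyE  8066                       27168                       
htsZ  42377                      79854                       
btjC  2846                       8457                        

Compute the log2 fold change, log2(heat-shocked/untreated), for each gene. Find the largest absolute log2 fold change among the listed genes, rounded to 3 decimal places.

2.620

log2(644.9/104.9) = 2.620  (gjqD)
log2(259.8/105.1) = 1.306  (gvaE)
log2(27168/8066) = 1.752  (qwyE)
log2(79854/42377) = 0.914  (htsZ)
log2(8457/2846) = 1.571  (btjC)
The largest magnitude belongs to gjqD.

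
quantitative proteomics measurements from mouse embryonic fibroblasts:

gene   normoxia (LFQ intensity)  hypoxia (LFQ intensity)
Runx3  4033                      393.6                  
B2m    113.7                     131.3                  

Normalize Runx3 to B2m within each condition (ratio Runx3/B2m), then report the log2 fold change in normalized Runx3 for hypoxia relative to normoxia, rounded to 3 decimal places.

Runx3/B2m (normoxia) = 4033 / 113.7 = 35.471
Runx3/B2m (hypoxia) = 393.6 / 131.3 = 2.9977
Fold change = 2.9977 / 35.471 = 0.0845
log2(0.0845) = -3.5647

-3.565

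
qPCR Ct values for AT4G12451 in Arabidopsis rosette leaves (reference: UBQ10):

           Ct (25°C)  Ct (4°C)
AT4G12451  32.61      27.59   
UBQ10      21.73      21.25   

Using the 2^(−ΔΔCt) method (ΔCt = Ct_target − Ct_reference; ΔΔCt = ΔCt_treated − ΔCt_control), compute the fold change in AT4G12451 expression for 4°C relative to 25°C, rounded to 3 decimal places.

ΔCt(25°C) = 32.610 − 21.730 = 10.880
ΔCt(4°C) = 27.590 − 21.250 = 6.340
ΔΔCt = 6.340 − 10.880 = -4.540
Fold change = 2^(−(-4.540)) = 2^4.540 = 23.2636

23.264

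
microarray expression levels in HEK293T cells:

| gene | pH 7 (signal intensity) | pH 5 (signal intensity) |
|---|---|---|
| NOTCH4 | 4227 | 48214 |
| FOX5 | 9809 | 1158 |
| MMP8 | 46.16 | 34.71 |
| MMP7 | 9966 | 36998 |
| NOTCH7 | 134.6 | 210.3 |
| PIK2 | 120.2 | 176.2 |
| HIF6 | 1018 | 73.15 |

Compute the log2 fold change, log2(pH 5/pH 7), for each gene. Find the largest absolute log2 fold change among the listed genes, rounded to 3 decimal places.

3.799

log2(48214/4227) = 3.512  (NOTCH4)
log2(1158/9809) = -3.082  (FOX5)
log2(34.71/46.16) = -0.411  (MMP8)
log2(36998/9966) = 1.892  (MMP7)
log2(210.3/134.6) = 0.644  (NOTCH7)
log2(176.2/120.2) = 0.552  (PIK2)
log2(73.15/1018) = -3.799  (HIF6)
The largest magnitude belongs to HIF6.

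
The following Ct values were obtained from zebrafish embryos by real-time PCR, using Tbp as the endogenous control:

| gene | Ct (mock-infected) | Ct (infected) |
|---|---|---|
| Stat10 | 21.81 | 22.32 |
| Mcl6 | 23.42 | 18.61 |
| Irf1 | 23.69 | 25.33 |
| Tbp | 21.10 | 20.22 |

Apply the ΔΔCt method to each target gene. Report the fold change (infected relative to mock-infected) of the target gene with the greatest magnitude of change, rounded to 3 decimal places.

15.242

Stat10: ΔΔCt = (22.32−20.22) − (21.81−21.10) = 2.10 − 0.71 = 1.39; fold change = 2^-1.39 = 0.382
Mcl6: ΔΔCt = (18.61−20.22) − (23.42−21.10) = -1.61 − 2.32 = -3.93; fold change = 2^3.93 = 15.242
Irf1: ΔΔCt = (25.33−20.22) − (23.69−21.10) = 5.11 − 2.59 = 2.52; fold change = 2^-2.52 = 0.174
Mcl6 has the largest |ΔΔCt| = 3.93.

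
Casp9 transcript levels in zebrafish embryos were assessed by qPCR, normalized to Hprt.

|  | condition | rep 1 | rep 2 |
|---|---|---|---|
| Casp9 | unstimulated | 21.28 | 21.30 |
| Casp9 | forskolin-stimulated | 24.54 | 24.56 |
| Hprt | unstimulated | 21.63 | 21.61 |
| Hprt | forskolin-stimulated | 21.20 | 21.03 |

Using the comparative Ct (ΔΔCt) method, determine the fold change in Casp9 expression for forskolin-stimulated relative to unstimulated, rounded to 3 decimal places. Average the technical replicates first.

Mean Ct: Casp9 unstimulated 21.290; Casp9 forskolin-stimulated 24.550; Hprt unstimulated 21.620; Hprt forskolin-stimulated 21.115
ΔCt(unstimulated) = 21.290 − 21.620 = -0.330
ΔCt(forskolin-stimulated) = 24.550 − 21.115 = 3.435
ΔΔCt = 3.435 − (-0.330) = 3.765
Fold change = 2^(−3.765) = 0.0736

0.074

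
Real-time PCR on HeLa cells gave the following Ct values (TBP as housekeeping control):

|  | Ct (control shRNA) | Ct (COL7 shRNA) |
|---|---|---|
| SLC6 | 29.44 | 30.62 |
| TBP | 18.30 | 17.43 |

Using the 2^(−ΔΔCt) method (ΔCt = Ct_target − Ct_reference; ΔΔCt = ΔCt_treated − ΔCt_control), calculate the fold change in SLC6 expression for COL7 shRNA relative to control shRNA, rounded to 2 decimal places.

ΔCt(control shRNA) = 29.440 − 18.300 = 11.140
ΔCt(COL7 shRNA) = 30.620 − 17.430 = 13.190
ΔΔCt = 13.190 − 11.140 = 2.050
Fold change = 2^(−2.050) = 0.241

0.24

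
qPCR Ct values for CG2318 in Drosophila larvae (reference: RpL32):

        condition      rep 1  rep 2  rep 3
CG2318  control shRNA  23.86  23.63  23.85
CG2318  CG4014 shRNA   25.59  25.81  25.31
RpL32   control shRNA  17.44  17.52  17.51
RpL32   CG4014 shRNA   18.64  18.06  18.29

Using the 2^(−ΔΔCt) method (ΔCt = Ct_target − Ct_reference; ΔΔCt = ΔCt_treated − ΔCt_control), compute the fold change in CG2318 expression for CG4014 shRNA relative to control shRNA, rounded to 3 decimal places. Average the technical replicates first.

0.518

Mean Ct: CG2318 control shRNA 23.780; CG2318 CG4014 shRNA 25.570; RpL32 control shRNA 17.490; RpL32 CG4014 shRNA 18.330
ΔCt(control shRNA) = 23.780 − 17.490 = 6.290
ΔCt(CG4014 shRNA) = 25.570 − 18.330 = 7.240
ΔΔCt = 7.240 − 6.290 = 0.950
Fold change = 2^(−0.950) = 0.5176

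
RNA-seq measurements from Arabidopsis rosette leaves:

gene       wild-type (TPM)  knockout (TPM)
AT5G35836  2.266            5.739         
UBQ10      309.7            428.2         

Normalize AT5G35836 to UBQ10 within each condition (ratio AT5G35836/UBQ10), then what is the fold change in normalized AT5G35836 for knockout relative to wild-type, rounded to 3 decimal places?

1.832

AT5G35836/UBQ10 (wild-type) = 2.266 / 309.7 = 0.0073168
AT5G35836/UBQ10 (knockout) = 5.739 / 428.2 = 0.013403
Fold change = 0.013403 / 0.0073168 = 1.8318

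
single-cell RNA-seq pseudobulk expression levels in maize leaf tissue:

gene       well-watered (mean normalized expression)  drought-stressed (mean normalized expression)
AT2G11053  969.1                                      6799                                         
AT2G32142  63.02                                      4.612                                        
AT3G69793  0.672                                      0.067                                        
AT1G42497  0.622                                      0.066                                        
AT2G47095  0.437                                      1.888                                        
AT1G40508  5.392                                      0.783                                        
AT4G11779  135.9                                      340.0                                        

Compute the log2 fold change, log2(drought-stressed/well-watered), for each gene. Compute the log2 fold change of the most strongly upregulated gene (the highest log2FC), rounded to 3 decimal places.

2.811

log2(6799/969.1) = 2.811  (AT2G11053)
log2(4.612/63.02) = -3.772  (AT2G32142)
log2(0.067/0.672) = -3.326  (AT3G69793)
log2(0.066/0.622) = -3.236  (AT1G42497)
log2(1.888/0.437) = 2.111  (AT2G47095)
log2(0.783/5.392) = -2.784  (AT1G40508)
log2(340.0/135.9) = 1.323  (AT4G11779)
AT2G11053 is most strongly upregulated.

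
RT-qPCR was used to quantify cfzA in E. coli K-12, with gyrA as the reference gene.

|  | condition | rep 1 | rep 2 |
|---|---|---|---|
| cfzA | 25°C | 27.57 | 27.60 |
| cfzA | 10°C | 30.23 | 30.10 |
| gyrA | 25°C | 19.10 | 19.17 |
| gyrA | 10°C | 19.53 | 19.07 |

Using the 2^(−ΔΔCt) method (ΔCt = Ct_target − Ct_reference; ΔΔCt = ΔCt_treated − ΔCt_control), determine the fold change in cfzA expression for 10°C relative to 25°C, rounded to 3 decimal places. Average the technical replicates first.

0.188

Mean Ct: cfzA 25°C 27.585; cfzA 10°C 30.165; gyrA 25°C 19.135; gyrA 10°C 19.300
ΔCt(25°C) = 27.585 − 19.135 = 8.450
ΔCt(10°C) = 30.165 − 19.300 = 10.865
ΔΔCt = 10.865 − 8.450 = 2.415
Fold change = 2^(−2.415) = 0.1875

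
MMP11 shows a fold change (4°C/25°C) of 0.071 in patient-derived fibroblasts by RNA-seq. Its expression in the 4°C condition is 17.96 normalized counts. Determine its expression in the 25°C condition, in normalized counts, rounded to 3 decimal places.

252.958

25°C expression = 17.96 / 0.071 = 252.958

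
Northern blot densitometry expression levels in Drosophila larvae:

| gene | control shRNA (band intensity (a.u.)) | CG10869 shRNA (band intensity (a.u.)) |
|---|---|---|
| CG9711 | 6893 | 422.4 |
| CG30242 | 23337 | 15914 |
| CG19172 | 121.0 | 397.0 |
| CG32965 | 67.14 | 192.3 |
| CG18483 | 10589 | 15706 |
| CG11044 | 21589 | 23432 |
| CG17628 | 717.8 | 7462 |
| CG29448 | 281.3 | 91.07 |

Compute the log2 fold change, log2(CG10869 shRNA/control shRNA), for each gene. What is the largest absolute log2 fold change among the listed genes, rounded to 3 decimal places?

log2(422.4/6893) = -4.028  (CG9711)
log2(15914/23337) = -0.552  (CG30242)
log2(397.0/121.0) = 1.714  (CG19172)
log2(192.3/67.14) = 1.518  (CG32965)
log2(15706/10589) = 0.569  (CG18483)
log2(23432/21589) = 0.118  (CG11044)
log2(7462/717.8) = 3.378  (CG17628)
log2(91.07/281.3) = -1.627  (CG29448)
The largest magnitude belongs to CG9711.

4.028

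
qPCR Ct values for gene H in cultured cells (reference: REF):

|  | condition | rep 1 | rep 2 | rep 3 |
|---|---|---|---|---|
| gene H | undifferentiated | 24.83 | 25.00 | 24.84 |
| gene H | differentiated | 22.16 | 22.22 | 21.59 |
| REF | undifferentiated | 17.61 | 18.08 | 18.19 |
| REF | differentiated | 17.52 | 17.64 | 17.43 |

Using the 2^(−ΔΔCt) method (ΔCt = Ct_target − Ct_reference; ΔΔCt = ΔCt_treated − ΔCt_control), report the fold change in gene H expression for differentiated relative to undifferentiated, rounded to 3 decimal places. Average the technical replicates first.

5.540

Mean Ct: gene H undifferentiated 24.890; gene H differentiated 21.990; REF undifferentiated 17.960; REF differentiated 17.530
ΔCt(undifferentiated) = 24.890 − 17.960 = 6.930
ΔCt(differentiated) = 21.990 − 17.530 = 4.460
ΔΔCt = 4.460 − 6.930 = -2.470
Fold change = 2^(−(-2.470)) = 2^2.470 = 5.5404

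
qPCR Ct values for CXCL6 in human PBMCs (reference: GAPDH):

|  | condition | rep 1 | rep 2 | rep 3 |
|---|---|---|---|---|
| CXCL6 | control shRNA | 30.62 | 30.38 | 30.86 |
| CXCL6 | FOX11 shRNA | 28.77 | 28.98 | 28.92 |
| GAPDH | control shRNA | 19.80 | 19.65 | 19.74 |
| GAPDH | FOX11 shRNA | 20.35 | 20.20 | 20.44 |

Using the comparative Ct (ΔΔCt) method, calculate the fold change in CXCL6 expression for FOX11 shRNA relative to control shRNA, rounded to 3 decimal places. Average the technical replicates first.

Mean Ct: CXCL6 control shRNA 30.620; CXCL6 FOX11 shRNA 28.890; GAPDH control shRNA 19.730; GAPDH FOX11 shRNA 20.330
ΔCt(control shRNA) = 30.620 − 19.730 = 10.890
ΔCt(FOX11 shRNA) = 28.890 − 20.330 = 8.560
ΔΔCt = 8.560 − 10.890 = -2.330
Fold change = 2^(−(-2.330)) = 2^2.330 = 5.0281

5.028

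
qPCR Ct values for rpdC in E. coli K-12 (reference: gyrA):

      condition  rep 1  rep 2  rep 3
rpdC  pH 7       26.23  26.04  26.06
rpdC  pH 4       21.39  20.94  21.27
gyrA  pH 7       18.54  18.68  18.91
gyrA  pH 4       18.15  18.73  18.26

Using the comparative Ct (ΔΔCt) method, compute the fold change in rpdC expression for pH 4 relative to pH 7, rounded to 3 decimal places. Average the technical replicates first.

Mean Ct: rpdC pH 7 26.110; rpdC pH 4 21.200; gyrA pH 7 18.710; gyrA pH 4 18.380
ΔCt(pH 7) = 26.110 − 18.710 = 7.400
ΔCt(pH 4) = 21.200 − 18.380 = 2.820
ΔΔCt = 2.820 − 7.400 = -4.580
Fold change = 2^(−(-4.580)) = 2^4.580 = 23.9176

23.918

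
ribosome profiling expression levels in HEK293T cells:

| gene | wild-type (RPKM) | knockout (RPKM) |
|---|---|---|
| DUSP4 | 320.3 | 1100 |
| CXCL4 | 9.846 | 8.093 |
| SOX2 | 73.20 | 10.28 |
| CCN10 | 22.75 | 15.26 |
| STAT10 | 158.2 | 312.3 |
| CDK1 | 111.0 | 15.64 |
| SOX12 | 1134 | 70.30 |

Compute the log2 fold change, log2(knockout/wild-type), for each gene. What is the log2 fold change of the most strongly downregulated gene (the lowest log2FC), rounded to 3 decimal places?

log2(1100/320.3) = 1.780  (DUSP4)
log2(8.093/9.846) = -0.283  (CXCL4)
log2(10.28/73.20) = -2.832  (SOX2)
log2(15.26/22.75) = -0.576  (CCN10)
log2(312.3/158.2) = 0.981  (STAT10)
log2(15.64/111.0) = -2.827  (CDK1)
log2(70.30/1134) = -4.012  (SOX12)
SOX12 is most strongly downregulated.

-4.012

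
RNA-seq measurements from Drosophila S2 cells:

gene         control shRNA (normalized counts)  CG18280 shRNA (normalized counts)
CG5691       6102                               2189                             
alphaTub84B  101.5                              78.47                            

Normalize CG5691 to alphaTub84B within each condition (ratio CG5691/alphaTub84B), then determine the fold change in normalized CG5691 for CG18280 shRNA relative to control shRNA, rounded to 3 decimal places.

0.464

CG5691/alphaTub84B (control shRNA) = 6102 / 101.5 = 60.118
CG5691/alphaTub84B (CG18280 shRNA) = 2189 / 78.47 = 27.896
Fold change = 27.896 / 60.118 = 0.4640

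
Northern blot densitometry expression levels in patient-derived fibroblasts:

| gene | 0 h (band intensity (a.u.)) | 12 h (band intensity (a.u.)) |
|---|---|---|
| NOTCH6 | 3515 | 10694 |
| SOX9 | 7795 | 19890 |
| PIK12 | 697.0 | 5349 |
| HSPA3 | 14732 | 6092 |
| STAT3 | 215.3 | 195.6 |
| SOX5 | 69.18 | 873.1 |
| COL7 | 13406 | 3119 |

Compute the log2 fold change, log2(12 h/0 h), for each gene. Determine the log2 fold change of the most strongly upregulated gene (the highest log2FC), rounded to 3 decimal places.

log2(10694/3515) = 1.605  (NOTCH6)
log2(19890/7795) = 1.351  (SOX9)
log2(5349/697.0) = 2.940  (PIK12)
log2(6092/14732) = -1.274  (HSPA3)
log2(195.6/215.3) = -0.138  (STAT3)
log2(873.1/69.18) = 3.658  (SOX5)
log2(3119/13406) = -2.104  (COL7)
SOX5 is most strongly upregulated.

3.658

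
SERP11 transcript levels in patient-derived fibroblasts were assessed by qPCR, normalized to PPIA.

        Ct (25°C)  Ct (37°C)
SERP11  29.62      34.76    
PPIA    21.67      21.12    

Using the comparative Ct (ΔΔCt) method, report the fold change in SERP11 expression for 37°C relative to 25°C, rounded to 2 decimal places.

0.02

ΔCt(25°C) = 29.620 − 21.670 = 7.950
ΔCt(37°C) = 34.760 − 21.120 = 13.640
ΔΔCt = 13.640 − 7.950 = 5.690
Fold change = 2^(−5.690) = 0.019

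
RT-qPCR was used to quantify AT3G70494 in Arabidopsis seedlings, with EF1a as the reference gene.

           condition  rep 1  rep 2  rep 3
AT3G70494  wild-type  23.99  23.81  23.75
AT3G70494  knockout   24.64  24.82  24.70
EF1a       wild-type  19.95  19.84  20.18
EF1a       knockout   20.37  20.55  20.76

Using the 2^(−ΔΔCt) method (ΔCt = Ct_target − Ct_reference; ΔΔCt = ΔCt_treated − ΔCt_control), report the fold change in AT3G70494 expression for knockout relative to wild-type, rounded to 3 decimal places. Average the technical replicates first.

0.812

Mean Ct: AT3G70494 wild-type 23.850; AT3G70494 knockout 24.720; EF1a wild-type 19.990; EF1a knockout 20.560
ΔCt(wild-type) = 23.850 − 19.990 = 3.860
ΔCt(knockout) = 24.720 − 20.560 = 4.160
ΔΔCt = 4.160 − 3.860 = 0.300
Fold change = 2^(−0.300) = 0.8123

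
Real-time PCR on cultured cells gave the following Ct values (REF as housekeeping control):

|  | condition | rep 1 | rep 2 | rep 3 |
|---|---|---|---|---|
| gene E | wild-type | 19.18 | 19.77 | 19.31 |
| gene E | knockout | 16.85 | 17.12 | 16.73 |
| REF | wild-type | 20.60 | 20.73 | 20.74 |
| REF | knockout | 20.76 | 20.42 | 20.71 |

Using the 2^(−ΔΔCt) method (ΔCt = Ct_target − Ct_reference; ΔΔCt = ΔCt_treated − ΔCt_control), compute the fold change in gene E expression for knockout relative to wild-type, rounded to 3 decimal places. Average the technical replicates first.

Mean Ct: gene E wild-type 19.420; gene E knockout 16.900; REF wild-type 20.690; REF knockout 20.630
ΔCt(wild-type) = 19.420 − 20.690 = -1.270
ΔCt(knockout) = 16.900 − 20.630 = -3.730
ΔΔCt = -3.730 − (-1.270) = -2.460
Fold change = 2^(−(-2.460)) = 2^2.460 = 5.5022

5.502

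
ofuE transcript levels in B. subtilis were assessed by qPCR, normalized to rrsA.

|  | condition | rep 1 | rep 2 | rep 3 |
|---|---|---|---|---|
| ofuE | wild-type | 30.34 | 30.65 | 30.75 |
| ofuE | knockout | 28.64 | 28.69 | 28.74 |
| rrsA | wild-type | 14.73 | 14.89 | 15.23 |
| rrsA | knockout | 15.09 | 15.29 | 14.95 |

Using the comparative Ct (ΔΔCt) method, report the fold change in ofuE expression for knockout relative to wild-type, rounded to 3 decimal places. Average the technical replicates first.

4.141

Mean Ct: ofuE wild-type 30.580; ofuE knockout 28.690; rrsA wild-type 14.950; rrsA knockout 15.110
ΔCt(wild-type) = 30.580 − 14.950 = 15.630
ΔCt(knockout) = 28.690 − 15.110 = 13.580
ΔΔCt = 13.580 − 15.630 = -2.050
Fold change = 2^(−(-2.050)) = 2^2.050 = 4.1411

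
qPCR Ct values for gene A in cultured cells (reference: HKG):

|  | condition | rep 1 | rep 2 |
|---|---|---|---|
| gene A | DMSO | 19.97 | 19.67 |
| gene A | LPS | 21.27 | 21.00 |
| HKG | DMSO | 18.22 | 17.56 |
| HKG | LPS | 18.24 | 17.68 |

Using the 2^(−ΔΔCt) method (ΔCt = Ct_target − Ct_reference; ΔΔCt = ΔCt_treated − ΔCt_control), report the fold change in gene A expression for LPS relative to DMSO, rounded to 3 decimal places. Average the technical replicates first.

0.422

Mean Ct: gene A DMSO 19.820; gene A LPS 21.135; HKG DMSO 17.890; HKG LPS 17.960
ΔCt(DMSO) = 19.820 − 17.890 = 1.930
ΔCt(LPS) = 21.135 − 17.960 = 3.175
ΔΔCt = 3.175 − 1.930 = 1.245
Fold change = 2^(−1.245) = 0.4219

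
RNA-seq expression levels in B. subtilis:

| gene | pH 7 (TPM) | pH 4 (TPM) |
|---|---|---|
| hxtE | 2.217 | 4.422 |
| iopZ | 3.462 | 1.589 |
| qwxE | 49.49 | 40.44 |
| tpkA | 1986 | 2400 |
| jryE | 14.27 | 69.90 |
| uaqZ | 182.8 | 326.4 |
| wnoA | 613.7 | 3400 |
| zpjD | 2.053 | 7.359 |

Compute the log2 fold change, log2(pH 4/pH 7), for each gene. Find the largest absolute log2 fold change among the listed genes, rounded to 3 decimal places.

log2(4.422/2.217) = 0.996  (hxtE)
log2(1.589/3.462) = -1.123  (iopZ)
log2(40.44/49.49) = -0.291  (qwxE)
log2(2400/1986) = 0.273  (tpkA)
log2(69.90/14.27) = 2.292  (jryE)
log2(326.4/182.8) = 0.836  (uaqZ)
log2(3400/613.7) = 2.470  (wnoA)
log2(7.359/2.053) = 1.842  (zpjD)
The largest magnitude belongs to wnoA.

2.470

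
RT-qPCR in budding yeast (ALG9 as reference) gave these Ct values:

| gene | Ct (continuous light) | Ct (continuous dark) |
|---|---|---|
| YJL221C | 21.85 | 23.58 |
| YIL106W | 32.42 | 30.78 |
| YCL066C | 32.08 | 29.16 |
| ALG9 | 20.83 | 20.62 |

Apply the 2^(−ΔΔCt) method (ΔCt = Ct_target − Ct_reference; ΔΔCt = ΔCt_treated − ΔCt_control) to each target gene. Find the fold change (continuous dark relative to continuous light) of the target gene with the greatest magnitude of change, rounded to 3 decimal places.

6.543

YJL221C: ΔΔCt = (23.58−20.62) − (21.85−20.83) = 2.96 − 1.02 = 1.94; fold change = 2^-1.94 = 0.261
YIL106W: ΔΔCt = (30.78−20.62) − (32.42−20.83) = 10.16 − 11.59 = -1.43; fold change = 2^1.43 = 2.694
YCL066C: ΔΔCt = (29.16−20.62) − (32.08−20.83) = 8.54 − 11.25 = -2.71; fold change = 2^2.71 = 6.543
YCL066C has the largest |ΔΔCt| = 2.71.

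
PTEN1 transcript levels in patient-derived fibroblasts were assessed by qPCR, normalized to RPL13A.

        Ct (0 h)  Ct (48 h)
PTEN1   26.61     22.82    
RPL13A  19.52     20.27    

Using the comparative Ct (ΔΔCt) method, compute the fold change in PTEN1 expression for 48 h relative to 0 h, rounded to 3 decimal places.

23.264

ΔCt(0 h) = 26.610 − 19.520 = 7.090
ΔCt(48 h) = 22.820 − 20.270 = 2.550
ΔΔCt = 2.550 − 7.090 = -4.540
Fold change = 2^(−(-4.540)) = 2^4.540 = 23.2636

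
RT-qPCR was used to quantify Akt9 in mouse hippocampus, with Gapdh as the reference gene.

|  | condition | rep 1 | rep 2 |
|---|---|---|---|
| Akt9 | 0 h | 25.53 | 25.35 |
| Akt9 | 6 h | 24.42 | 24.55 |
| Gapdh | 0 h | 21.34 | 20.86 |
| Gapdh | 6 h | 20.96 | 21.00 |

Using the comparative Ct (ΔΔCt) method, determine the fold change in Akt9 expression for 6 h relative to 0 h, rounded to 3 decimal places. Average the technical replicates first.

1.784

Mean Ct: Akt9 0 h 25.440; Akt9 6 h 24.485; Gapdh 0 h 21.100; Gapdh 6 h 20.980
ΔCt(0 h) = 25.440 − 21.100 = 4.340
ΔCt(6 h) = 24.485 − 20.980 = 3.505
ΔΔCt = 3.505 − 4.340 = -0.835
Fold change = 2^(−(-0.835)) = 2^0.835 = 1.7839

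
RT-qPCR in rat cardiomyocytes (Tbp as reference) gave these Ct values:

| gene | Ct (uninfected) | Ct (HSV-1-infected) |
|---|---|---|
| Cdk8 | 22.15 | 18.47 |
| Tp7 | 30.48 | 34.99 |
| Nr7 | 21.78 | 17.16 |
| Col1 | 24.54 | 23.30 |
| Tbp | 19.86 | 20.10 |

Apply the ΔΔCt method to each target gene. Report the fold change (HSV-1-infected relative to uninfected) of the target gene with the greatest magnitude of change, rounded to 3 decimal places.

Cdk8: ΔΔCt = (18.47−20.10) − (22.15−19.86) = -1.63 − 2.29 = -3.92; fold change = 2^3.92 = 15.137
Tp7: ΔΔCt = (34.99−20.10) − (30.48−19.86) = 14.89 − 10.62 = 4.27; fold change = 2^-4.27 = 0.052
Nr7: ΔΔCt = (17.16−20.10) − (21.78−19.86) = -2.94 − 1.92 = -4.86; fold change = 2^4.86 = 29.041
Col1: ΔΔCt = (23.30−20.10) − (24.54−19.86) = 3.20 − 4.68 = -1.48; fold change = 2^1.48 = 2.789
Nr7 has the largest |ΔΔCt| = 4.86.

29.041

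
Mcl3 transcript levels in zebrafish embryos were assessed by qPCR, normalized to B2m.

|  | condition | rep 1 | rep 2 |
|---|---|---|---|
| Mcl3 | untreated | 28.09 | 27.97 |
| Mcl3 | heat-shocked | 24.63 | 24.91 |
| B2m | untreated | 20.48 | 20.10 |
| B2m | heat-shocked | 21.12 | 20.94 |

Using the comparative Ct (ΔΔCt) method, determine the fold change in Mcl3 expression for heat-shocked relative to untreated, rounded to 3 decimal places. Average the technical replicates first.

Mean Ct: Mcl3 untreated 28.030; Mcl3 heat-shocked 24.770; B2m untreated 20.290; B2m heat-shocked 21.030
ΔCt(untreated) = 28.030 − 20.290 = 7.740
ΔCt(heat-shocked) = 24.770 − 21.030 = 3.740
ΔΔCt = 3.740 − 7.740 = -4.000
Fold change = 2^(−(-4.000)) = 2^4.000 = 16.0000

16.000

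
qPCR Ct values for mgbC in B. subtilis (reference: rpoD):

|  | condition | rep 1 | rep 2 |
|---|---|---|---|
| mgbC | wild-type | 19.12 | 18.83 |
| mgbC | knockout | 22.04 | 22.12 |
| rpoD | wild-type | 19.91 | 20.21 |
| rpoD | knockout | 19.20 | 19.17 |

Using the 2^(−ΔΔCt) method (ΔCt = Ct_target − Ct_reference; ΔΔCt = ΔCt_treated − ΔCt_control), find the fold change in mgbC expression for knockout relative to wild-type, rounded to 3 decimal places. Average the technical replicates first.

0.063

Mean Ct: mgbC wild-type 18.975; mgbC knockout 22.080; rpoD wild-type 20.060; rpoD knockout 19.185
ΔCt(wild-type) = 18.975 − 20.060 = -1.085
ΔCt(knockout) = 22.080 − 19.185 = 2.895
ΔΔCt = 2.895 − (-1.085) = 3.980
Fold change = 2^(−3.980) = 0.0634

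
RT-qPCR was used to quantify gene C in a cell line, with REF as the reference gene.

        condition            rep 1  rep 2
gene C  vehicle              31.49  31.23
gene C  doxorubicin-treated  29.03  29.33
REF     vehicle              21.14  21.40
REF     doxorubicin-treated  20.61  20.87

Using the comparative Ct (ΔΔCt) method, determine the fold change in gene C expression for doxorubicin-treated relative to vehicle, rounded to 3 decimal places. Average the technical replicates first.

Mean Ct: gene C vehicle 31.360; gene C doxorubicin-treated 29.180; REF vehicle 21.270; REF doxorubicin-treated 20.740
ΔCt(vehicle) = 31.360 − 21.270 = 10.090
ΔCt(doxorubicin-treated) = 29.180 − 20.740 = 8.440
ΔΔCt = 8.440 − 10.090 = -1.650
Fold change = 2^(−(-1.650)) = 2^1.650 = 3.1383

3.138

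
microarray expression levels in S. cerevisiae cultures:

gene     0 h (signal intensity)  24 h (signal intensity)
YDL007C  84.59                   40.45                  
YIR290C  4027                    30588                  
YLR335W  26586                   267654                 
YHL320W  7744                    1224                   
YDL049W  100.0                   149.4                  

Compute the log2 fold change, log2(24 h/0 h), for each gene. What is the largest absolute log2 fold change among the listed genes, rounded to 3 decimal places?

3.332

log2(40.45/84.59) = -1.064  (YDL007C)
log2(30588/4027) = 2.925  (YIR290C)
log2(267654/26586) = 3.332  (YLR335W)
log2(1224/7744) = -2.661  (YHL320W)
log2(149.4/100.0) = 0.579  (YDL049W)
The largest magnitude belongs to YLR335W.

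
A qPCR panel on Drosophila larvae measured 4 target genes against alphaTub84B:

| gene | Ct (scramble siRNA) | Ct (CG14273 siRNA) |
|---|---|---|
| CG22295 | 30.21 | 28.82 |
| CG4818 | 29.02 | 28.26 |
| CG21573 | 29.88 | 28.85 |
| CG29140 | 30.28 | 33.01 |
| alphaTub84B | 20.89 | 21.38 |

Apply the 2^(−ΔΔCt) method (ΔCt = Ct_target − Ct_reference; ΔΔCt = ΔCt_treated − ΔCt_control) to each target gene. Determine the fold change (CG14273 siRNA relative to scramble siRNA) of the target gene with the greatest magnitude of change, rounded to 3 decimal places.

0.212

CG22295: ΔΔCt = (28.82−21.38) − (30.21−20.89) = 7.44 − 9.32 = -1.88; fold change = 2^1.88 = 3.681
CG4818: ΔΔCt = (28.26−21.38) − (29.02−20.89) = 6.88 − 8.13 = -1.25; fold change = 2^1.25 = 2.378
CG21573: ΔΔCt = (28.85−21.38) − (29.88−20.89) = 7.47 − 8.99 = -1.52; fold change = 2^1.52 = 2.868
CG29140: ΔΔCt = (33.01−21.38) − (30.28−20.89) = 11.63 − 9.39 = 2.24; fold change = 2^-2.24 = 0.212
CG29140 has the largest |ΔΔCt| = 2.24.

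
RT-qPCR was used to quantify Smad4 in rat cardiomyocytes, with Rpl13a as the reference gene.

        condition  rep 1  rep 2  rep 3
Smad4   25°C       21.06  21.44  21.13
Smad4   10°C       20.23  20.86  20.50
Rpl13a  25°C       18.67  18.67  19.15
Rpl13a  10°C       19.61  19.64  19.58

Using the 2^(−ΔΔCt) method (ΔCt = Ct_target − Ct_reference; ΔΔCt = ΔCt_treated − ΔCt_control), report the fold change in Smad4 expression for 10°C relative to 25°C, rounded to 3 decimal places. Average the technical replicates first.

Mean Ct: Smad4 25°C 21.210; Smad4 10°C 20.530; Rpl13a 25°C 18.830; Rpl13a 10°C 19.610
ΔCt(25°C) = 21.210 − 18.830 = 2.380
ΔCt(10°C) = 20.530 − 19.610 = 0.920
ΔΔCt = 0.920 − 2.380 = -1.460
Fold change = 2^(−(-1.460)) = 2^1.460 = 2.7511

2.751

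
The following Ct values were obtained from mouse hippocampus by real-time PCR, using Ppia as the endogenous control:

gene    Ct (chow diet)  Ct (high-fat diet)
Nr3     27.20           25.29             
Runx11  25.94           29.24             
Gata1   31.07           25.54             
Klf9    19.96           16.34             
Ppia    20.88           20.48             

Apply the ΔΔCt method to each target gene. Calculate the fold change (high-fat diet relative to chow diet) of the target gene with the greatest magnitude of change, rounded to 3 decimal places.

Nr3: ΔΔCt = (25.29−20.48) − (27.20−20.88) = 4.81 − 6.32 = -1.51; fold change = 2^1.51 = 2.848
Runx11: ΔΔCt = (29.24−20.48) − (25.94−20.88) = 8.76 − 5.06 = 3.70; fold change = 2^-3.70 = 0.077
Gata1: ΔΔCt = (25.54−20.48) − (31.07−20.88) = 5.06 − 10.19 = -5.13; fold change = 2^5.13 = 35.017
Klf9: ΔΔCt = (16.34−20.48) − (19.96−20.88) = -4.14 − (-0.92) = -3.22; fold change = 2^3.22 = 9.318
Gata1 has the largest |ΔΔCt| = 5.13.

35.017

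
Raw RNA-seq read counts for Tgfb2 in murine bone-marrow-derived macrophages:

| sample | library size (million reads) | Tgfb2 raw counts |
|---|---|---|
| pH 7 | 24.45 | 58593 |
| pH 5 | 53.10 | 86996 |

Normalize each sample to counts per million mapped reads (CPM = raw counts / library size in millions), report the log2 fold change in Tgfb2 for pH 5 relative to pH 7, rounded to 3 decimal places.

CPM(pH 7) = 58593 / 24.45 = 2396.4417
CPM(pH 5) = 86996 / 53.10 = 1638.3427
Fold change = 1638.3427 / 2396.4417 = 0.68366
log2(0.68366) = -0.5487

-0.549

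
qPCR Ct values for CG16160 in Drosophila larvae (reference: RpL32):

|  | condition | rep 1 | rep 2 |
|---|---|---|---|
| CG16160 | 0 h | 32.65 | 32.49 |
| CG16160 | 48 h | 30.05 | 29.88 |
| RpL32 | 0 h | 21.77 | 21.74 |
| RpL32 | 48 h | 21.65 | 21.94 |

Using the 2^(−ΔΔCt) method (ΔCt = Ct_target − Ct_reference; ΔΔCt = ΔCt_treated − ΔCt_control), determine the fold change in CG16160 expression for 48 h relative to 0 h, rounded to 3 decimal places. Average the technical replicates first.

Mean Ct: CG16160 0 h 32.570; CG16160 48 h 29.965; RpL32 0 h 21.755; RpL32 48 h 21.795
ΔCt(0 h) = 32.570 − 21.755 = 10.815
ΔCt(48 h) = 29.965 − 21.795 = 8.170
ΔΔCt = 8.170 − 10.815 = -2.645
Fold change = 2^(−(-2.645)) = 2^2.645 = 6.2550

6.255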